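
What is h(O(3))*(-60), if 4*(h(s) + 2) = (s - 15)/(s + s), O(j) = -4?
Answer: 675/8 ≈ 84.375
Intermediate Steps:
h(s) = -2 + (-15 + s)/(8*s) (h(s) = -2 + ((s - 15)/(s + s))/4 = -2 + ((-15 + s)/((2*s)))/4 = -2 + ((-15 + s)*(1/(2*s)))/4 = -2 + ((-15 + s)/(2*s))/4 = -2 + (-15 + s)/(8*s))
h(O(3))*(-60) = ((15/8)*(-1 - 1*(-4))/(-4))*(-60) = ((15/8)*(-¼)*(-1 + 4))*(-60) = ((15/8)*(-¼)*3)*(-60) = -45/32*(-60) = 675/8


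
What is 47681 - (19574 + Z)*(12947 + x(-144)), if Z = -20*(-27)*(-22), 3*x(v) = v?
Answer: -99197225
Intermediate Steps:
x(v) = v/3
Z = -11880 (Z = 540*(-22) = -11880)
47681 - (19574 + Z)*(12947 + x(-144)) = 47681 - (19574 - 11880)*(12947 + (⅓)*(-144)) = 47681 - 7694*(12947 - 48) = 47681 - 7694*12899 = 47681 - 1*99244906 = 47681 - 99244906 = -99197225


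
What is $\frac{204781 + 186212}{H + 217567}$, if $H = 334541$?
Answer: $\frac{130331}{184036} \approx 0.70818$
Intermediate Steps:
$\frac{204781 + 186212}{H + 217567} = \frac{204781 + 186212}{334541 + 217567} = \frac{390993}{552108} = 390993 \cdot \frac{1}{552108} = \frac{130331}{184036}$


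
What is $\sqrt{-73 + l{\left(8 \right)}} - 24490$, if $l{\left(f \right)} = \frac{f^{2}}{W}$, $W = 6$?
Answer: $-24490 + \frac{i \sqrt{561}}{3} \approx -24490.0 + 7.8951 i$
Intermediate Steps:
$l{\left(f \right)} = \frac{f^{2}}{6}$
$\sqrt{-73 + l{\left(8 \right)}} - 24490 = \sqrt{-73 + \frac{8^{2}}{6}} - 24490 = \sqrt{-73 + \frac{1}{6} \cdot 64} - 24490 = \sqrt{-73 + \frac{32}{3}} - 24490 = \sqrt{- \frac{187}{3}} - 24490 = \frac{i \sqrt{561}}{3} - 24490 = -24490 + \frac{i \sqrt{561}}{3}$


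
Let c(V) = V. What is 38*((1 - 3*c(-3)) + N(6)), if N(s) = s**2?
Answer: 1748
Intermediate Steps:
38*((1 - 3*c(-3)) + N(6)) = 38*((1 - 3*(-3)) + 6**2) = 38*((1 + 9) + 36) = 38*(10 + 36) = 38*46 = 1748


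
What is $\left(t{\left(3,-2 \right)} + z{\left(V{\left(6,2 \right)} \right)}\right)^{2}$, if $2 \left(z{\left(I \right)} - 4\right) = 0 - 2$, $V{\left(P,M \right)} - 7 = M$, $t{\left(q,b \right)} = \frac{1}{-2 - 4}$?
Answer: $\frac{289}{36} \approx 8.0278$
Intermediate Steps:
$t{\left(q,b \right)} = - \frac{1}{6}$ ($t{\left(q,b \right)} = \frac{1}{-6} = - \frac{1}{6}$)
$V{\left(P,M \right)} = 7 + M$
$z{\left(I \right)} = 3$ ($z{\left(I \right)} = 4 + \frac{0 - 2}{2} = 4 + \frac{1}{2} \left(-2\right) = 4 - 1 = 3$)
$\left(t{\left(3,-2 \right)} + z{\left(V{\left(6,2 \right)} \right)}\right)^{2} = \left(- \frac{1}{6} + 3\right)^{2} = \left(\frac{17}{6}\right)^{2} = \frac{289}{36}$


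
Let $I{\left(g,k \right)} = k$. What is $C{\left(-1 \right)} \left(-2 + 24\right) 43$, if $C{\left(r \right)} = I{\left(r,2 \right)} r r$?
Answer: $1892$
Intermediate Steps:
$C{\left(r \right)} = 2 r^{2}$ ($C{\left(r \right)} = 2 r r = 2 r^{2}$)
$C{\left(-1 \right)} \left(-2 + 24\right) 43 = 2 \left(-1\right)^{2} \left(-2 + 24\right) 43 = 2 \cdot 1 \cdot 22 \cdot 43 = 2 \cdot 22 \cdot 43 = 44 \cdot 43 = 1892$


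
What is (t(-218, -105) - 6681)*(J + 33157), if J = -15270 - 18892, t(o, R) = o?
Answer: 6933495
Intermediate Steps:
J = -34162
(t(-218, -105) - 6681)*(J + 33157) = (-218 - 6681)*(-34162 + 33157) = -6899*(-1005) = 6933495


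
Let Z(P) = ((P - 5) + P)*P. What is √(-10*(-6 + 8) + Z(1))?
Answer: I*√23 ≈ 4.7958*I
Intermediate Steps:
Z(P) = P*(-5 + 2*P) (Z(P) = ((-5 + P) + P)*P = (-5 + 2*P)*P = P*(-5 + 2*P))
√(-10*(-6 + 8) + Z(1)) = √(-10*(-6 + 8) + 1*(-5 + 2*1)) = √(-10*2 + 1*(-5 + 2)) = √(-20 + 1*(-3)) = √(-20 - 3) = √(-23) = I*√23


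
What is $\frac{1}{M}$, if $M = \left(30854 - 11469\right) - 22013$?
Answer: $- \frac{1}{2628} \approx -0.00038052$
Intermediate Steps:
$M = -2628$ ($M = \left(30854 - 11469\right) - 22013 = 19385 - 22013 = -2628$)
$\frac{1}{M} = \frac{1}{-2628} = - \frac{1}{2628}$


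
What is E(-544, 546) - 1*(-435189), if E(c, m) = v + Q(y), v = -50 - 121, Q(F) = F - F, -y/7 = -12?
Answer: 435018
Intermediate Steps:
y = 84 (y = -7*(-12) = 84)
Q(F) = 0
v = -171
E(c, m) = -171 (E(c, m) = -171 + 0 = -171)
E(-544, 546) - 1*(-435189) = -171 - 1*(-435189) = -171 + 435189 = 435018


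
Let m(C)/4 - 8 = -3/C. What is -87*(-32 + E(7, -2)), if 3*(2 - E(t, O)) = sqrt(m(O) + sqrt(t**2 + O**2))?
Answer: 2610 + 29*sqrt(38 + sqrt(53)) ≈ 2805.1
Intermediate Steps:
m(C) = 32 - 12/C (m(C) = 32 + 4*(-3/C) = 32 - 12/C)
E(t, O) = 2 - sqrt(32 + sqrt(O**2 + t**2) - 12/O)/3 (E(t, O) = 2 - sqrt((32 - 12/O) + sqrt(t**2 + O**2))/3 = 2 - sqrt((32 - 12/O) + sqrt(O**2 + t**2))/3 = 2 - sqrt(32 + sqrt(O**2 + t**2) - 12/O)/3)
-87*(-32 + E(7, -2)) = -87*(-32 + (2 - sqrt(32 + sqrt((-2)**2 + 7**2) - 12/(-2))/3)) = -87*(-32 + (2 - sqrt(32 + sqrt(4 + 49) - 12*(-1/2))/3)) = -87*(-32 + (2 - sqrt(32 + sqrt(53) + 6)/3)) = -87*(-32 + (2 - sqrt(38 + sqrt(53))/3)) = -87*(-30 - sqrt(38 + sqrt(53))/3) = 2610 + 29*sqrt(38 + sqrt(53))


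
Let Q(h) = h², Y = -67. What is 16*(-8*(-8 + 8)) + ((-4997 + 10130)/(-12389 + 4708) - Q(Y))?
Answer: -34485142/7681 ≈ -4489.7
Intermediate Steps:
16*(-8*(-8 + 8)) + ((-4997 + 10130)/(-12389 + 4708) - Q(Y)) = 16*(-8*(-8 + 8)) + ((-4997 + 10130)/(-12389 + 4708) - 1*(-67)²) = 16*(-8*0) + (5133/(-7681) - 1*4489) = 16*0 + (5133*(-1/7681) - 4489) = 0 + (-5133/7681 - 4489) = 0 - 34485142/7681 = -34485142/7681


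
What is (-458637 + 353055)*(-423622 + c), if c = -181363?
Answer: 63875526270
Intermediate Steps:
(-458637 + 353055)*(-423622 + c) = (-458637 + 353055)*(-423622 - 181363) = -105582*(-604985) = 63875526270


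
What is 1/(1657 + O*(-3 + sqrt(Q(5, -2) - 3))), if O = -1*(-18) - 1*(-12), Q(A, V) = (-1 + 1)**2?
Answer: 1567/2458189 - 30*I*sqrt(3)/2458189 ≈ 0.00063746 - 2.1138e-5*I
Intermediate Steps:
Q(A, V) = 0 (Q(A, V) = 0**2 = 0)
O = 30 (O = 18 + 12 = 30)
1/(1657 + O*(-3 + sqrt(Q(5, -2) - 3))) = 1/(1657 + 30*(-3 + sqrt(0 - 3))) = 1/(1657 + 30*(-3 + sqrt(-3))) = 1/(1657 + 30*(-3 + I*sqrt(3))) = 1/(1657 + (-90 + 30*I*sqrt(3))) = 1/(1567 + 30*I*sqrt(3))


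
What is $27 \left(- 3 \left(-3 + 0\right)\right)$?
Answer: $243$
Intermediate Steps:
$27 \left(- 3 \left(-3 + 0\right)\right) = 27 \left(\left(-3\right) \left(-3\right)\right) = 27 \cdot 9 = 243$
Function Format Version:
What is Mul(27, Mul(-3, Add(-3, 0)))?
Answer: 243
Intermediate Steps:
Mul(27, Mul(-3, Add(-3, 0))) = Mul(27, Mul(-3, -3)) = Mul(27, 9) = 243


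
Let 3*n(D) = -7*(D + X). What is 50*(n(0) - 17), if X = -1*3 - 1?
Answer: -1150/3 ≈ -383.33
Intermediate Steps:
X = -4 (X = -3 - 1 = -4)
n(D) = 28/3 - 7*D/3 (n(D) = (-7*(D - 4))/3 = (-7*(-4 + D))/3 = (28 - 7*D)/3 = 28/3 - 7*D/3)
50*(n(0) - 17) = 50*((28/3 - 7/3*0) - 17) = 50*((28/3 + 0) - 17) = 50*(28/3 - 17) = 50*(-23/3) = -1150/3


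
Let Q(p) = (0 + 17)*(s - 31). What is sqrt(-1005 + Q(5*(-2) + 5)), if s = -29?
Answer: 45*I ≈ 45.0*I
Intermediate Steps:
Q(p) = -1020 (Q(p) = (0 + 17)*(-29 - 31) = 17*(-60) = -1020)
sqrt(-1005 + Q(5*(-2) + 5)) = sqrt(-1005 - 1020) = sqrt(-2025) = 45*I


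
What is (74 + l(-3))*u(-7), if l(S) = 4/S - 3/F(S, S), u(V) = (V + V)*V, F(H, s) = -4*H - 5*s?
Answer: 63994/9 ≈ 7110.4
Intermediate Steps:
F(H, s) = -5*s - 4*H
u(V) = 2*V**2 (u(V) = (2*V)*V = 2*V**2)
l(S) = 13/(3*S) (l(S) = 4/S - 3/(-5*S - 4*S) = 4/S - 3*(-1/(9*S)) = 4/S - (-1)/(3*S) = 4/S + 1/(3*S) = 13/(3*S))
(74 + l(-3))*u(-7) = (74 + (13/3)/(-3))*(2*(-7)**2) = (74 + (13/3)*(-1/3))*(2*49) = (74 - 13/9)*98 = (653/9)*98 = 63994/9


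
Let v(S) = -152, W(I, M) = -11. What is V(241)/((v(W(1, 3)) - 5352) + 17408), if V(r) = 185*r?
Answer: 44585/11904 ≈ 3.7454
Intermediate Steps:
V(241)/((v(W(1, 3)) - 5352) + 17408) = (185*241)/((-152 - 5352) + 17408) = 44585/(-5504 + 17408) = 44585/11904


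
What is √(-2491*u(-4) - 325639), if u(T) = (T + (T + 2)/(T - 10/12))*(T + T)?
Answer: I*√333965247/29 ≈ 630.16*I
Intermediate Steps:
u(T) = 2*T*(T + (2 + T)/(-⅚ + T)) (u(T) = (T + (2 + T)/(T - 10*1/12))*(2*T) = (T + (2 + T)/(T - ⅚))*(2*T) = (T + (2 + T)/(-⅚ + T))*(2*T) = 2*T*(T + (2 + T)/(-⅚ + T)))
√(-2491*u(-4) - 325639) = √(-4982*(-4)*(12 - 4 + 6*(-4)²)/(-5 + 6*(-4)) - 325639) = √(-4982*(-4)*(12 - 4 + 6*16)/(-5 - 24) - 325639) = √(-4982*(-4)*(12 - 4 + 96)/(-29) - 325639) = √(-4982*(-4)*(-1)*104/29 - 325639) = √(-2491*832/29 - 325639) = √(-2072512/29 - 325639) = √(-11516043/29) = I*√333965247/29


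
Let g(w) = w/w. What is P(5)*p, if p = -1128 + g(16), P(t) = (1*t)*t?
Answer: -28175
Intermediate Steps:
g(w) = 1
P(t) = t² (P(t) = t*t = t²)
p = -1127 (p = -1128 + 1 = -1127)
P(5)*p = 5²*(-1127) = 25*(-1127) = -28175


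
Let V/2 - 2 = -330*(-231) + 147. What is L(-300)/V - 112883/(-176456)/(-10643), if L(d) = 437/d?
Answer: -374614353881/5379051819218700 ≈ -6.9643e-5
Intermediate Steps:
V = 152758 (V = 4 + 2*(-330*(-231) + 147) = 4 + 2*(76230 + 147) = 4 + 2*76377 = 4 + 152754 = 152758)
L(-300)/V - 112883/(-176456)/(-10643) = (437/(-300))/152758 - 112883/(-176456)/(-10643) = (437*(-1/300))*(1/152758) - 112883*(-1/176456)*(-1/10643) = -437/300*1/152758 + (112883/176456)*(-1/10643) = -437/45827400 - 112883/1878021208 = -374614353881/5379051819218700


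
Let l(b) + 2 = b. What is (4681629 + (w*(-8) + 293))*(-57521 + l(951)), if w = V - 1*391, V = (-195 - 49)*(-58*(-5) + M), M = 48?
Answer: -302367496472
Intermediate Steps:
l(b) = -2 + b
V = -82472 (V = (-195 - 49)*(-58*(-5) + 48) = -244*(290 + 48) = -244*338 = -82472)
w = -82863 (w = -82472 - 1*391 = -82472 - 391 = -82863)
(4681629 + (w*(-8) + 293))*(-57521 + l(951)) = (4681629 + (-82863*(-8) + 293))*(-57521 + (-2 + 951)) = (4681629 + (662904 + 293))*(-57521 + 949) = (4681629 + 663197)*(-56572) = 5344826*(-56572) = -302367496472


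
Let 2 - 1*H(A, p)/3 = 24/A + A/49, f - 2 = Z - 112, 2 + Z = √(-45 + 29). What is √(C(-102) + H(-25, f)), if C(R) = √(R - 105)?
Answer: √(12753 + 3675*I*√23)/35 ≈ 3.753 + 1.9168*I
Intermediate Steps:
Z = -2 + 4*I (Z = -2 + √(-45 + 29) = -2 + √(-16) = -2 + 4*I ≈ -2.0 + 4.0*I)
C(R) = √(-105 + R)
f = -112 + 4*I (f = 2 + ((-2 + 4*I) - 112) = 2 + (-114 + 4*I) = -112 + 4*I ≈ -112.0 + 4.0*I)
H(A, p) = 6 - 72/A - 3*A/49 (H(A, p) = 6 - 3*(24/A + A/49) = 6 + (-72/A - 3*A/49) = 6 - 72/A - 3*A/49)
√(C(-102) + H(-25, f)) = √(√(-105 - 102) + (6 - 72/(-25) - 3/49*(-25))) = √(√(-207) + (6 - 72*(-1/25) + 75/49)) = √(3*I*√23 + (6 + 72/25 + 75/49)) = √(3*I*√23 + 12753/1225) = √(12753/1225 + 3*I*√23)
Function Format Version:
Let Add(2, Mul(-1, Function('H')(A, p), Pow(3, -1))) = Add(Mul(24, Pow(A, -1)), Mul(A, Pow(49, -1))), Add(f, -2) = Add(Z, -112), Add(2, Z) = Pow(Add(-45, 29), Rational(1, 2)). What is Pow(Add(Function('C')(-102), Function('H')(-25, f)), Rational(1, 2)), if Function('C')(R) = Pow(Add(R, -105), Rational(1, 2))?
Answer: Mul(Rational(1, 35), Pow(Add(12753, Mul(3675, I, Pow(23, Rational(1, 2)))), Rational(1, 2))) ≈ Add(3.7530, Mul(1.9168, I))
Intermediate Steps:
Z = Add(-2, Mul(4, I)) (Z = Add(-2, Pow(Add(-45, 29), Rational(1, 2))) = Add(-2, Pow(-16, Rational(1, 2))) = Add(-2, Mul(4, I)) ≈ Add(-2.0000, Mul(4.0000, I)))
Function('C')(R) = Pow(Add(-105, R), Rational(1, 2))
f = Add(-112, Mul(4, I)) (f = Add(2, Add(Add(-2, Mul(4, I)), -112)) = Add(2, Add(-114, Mul(4, I))) = Add(-112, Mul(4, I)) ≈ Add(-112.00, Mul(4.0000, I)))
Function('H')(A, p) = Add(6, Mul(-72, Pow(A, -1)), Mul(Rational(-3, 49), A)) (Function('H')(A, p) = Add(6, Mul(-3, Add(Mul(24, Pow(A, -1)), Mul(A, Pow(49, -1))))) = Add(6, Mul(-3, Add(Mul(24, Pow(A, -1)), Mul(A, Rational(1, 49))))) = Add(6, Mul(-3, Add(Mul(24, Pow(A, -1)), Mul(Rational(1, 49), A)))) = Add(6, Add(Mul(-72, Pow(A, -1)), Mul(Rational(-3, 49), A))) = Add(6, Mul(-72, Pow(A, -1)), Mul(Rational(-3, 49), A)))
Pow(Add(Function('C')(-102), Function('H')(-25, f)), Rational(1, 2)) = Pow(Add(Pow(Add(-105, -102), Rational(1, 2)), Add(6, Mul(-72, Pow(-25, -1)), Mul(Rational(-3, 49), -25))), Rational(1, 2)) = Pow(Add(Pow(-207, Rational(1, 2)), Add(6, Mul(-72, Rational(-1, 25)), Rational(75, 49))), Rational(1, 2)) = Pow(Add(Mul(3, I, Pow(23, Rational(1, 2))), Add(6, Rational(72, 25), Rational(75, 49))), Rational(1, 2)) = Pow(Add(Mul(3, I, Pow(23, Rational(1, 2))), Rational(12753, 1225)), Rational(1, 2)) = Pow(Add(Rational(12753, 1225), Mul(3, I, Pow(23, Rational(1, 2)))), Rational(1, 2))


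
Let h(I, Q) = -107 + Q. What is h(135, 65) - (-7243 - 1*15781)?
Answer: 22982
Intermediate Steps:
h(135, 65) - (-7243 - 1*15781) = (-107 + 65) - (-7243 - 1*15781) = -42 - (-7243 - 15781) = -42 - 1*(-23024) = -42 + 23024 = 22982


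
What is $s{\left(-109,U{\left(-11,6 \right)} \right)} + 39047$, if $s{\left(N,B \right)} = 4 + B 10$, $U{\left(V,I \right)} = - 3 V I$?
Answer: $41031$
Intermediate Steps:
$U{\left(V,I \right)} = - 3 I V$
$s{\left(N,B \right)} = 4 + 10 B$
$s{\left(-109,U{\left(-11,6 \right)} \right)} + 39047 = \left(4 + 10 \left(\left(-3\right) 6 \left(-11\right)\right)\right) + 39047 = \left(4 + 10 \cdot 198\right) + 39047 = \left(4 + 1980\right) + 39047 = 1984 + 39047 = 41031$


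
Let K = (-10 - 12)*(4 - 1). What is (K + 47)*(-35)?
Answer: 665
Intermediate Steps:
K = -66 (K = -22*3 = -66)
(K + 47)*(-35) = (-66 + 47)*(-35) = -19*(-35) = 665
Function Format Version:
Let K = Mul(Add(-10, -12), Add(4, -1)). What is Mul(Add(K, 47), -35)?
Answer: 665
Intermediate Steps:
K = -66 (K = Mul(-22, 3) = -66)
Mul(Add(K, 47), -35) = Mul(Add(-66, 47), -35) = Mul(-19, -35) = 665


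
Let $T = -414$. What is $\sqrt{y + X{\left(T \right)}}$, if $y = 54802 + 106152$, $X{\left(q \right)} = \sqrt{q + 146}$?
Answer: $\sqrt{160954 + 2 i \sqrt{67}} \approx 401.19 + 0.02 i$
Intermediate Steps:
$X{\left(q \right)} = \sqrt{146 + q}$
$y = 160954$
$\sqrt{y + X{\left(T \right)}} = \sqrt{160954 + \sqrt{146 - 414}} = \sqrt{160954 + \sqrt{-268}} = \sqrt{160954 + 2 i \sqrt{67}}$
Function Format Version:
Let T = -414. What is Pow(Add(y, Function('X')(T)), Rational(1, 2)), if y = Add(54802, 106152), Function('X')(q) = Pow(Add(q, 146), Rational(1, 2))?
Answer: Pow(Add(160954, Mul(2, I, Pow(67, Rational(1, 2)))), Rational(1, 2)) ≈ Add(401.19, Mul(0.020, I))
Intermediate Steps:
Function('X')(q) = Pow(Add(146, q), Rational(1, 2))
y = 160954
Pow(Add(y, Function('X')(T)), Rational(1, 2)) = Pow(Add(160954, Pow(Add(146, -414), Rational(1, 2))), Rational(1, 2)) = Pow(Add(160954, Pow(-268, Rational(1, 2))), Rational(1, 2)) = Pow(Add(160954, Mul(2, I, Pow(67, Rational(1, 2)))), Rational(1, 2))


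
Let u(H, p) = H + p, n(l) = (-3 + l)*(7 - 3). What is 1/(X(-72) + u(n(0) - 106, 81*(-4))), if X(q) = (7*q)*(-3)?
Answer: 1/1070 ≈ 0.00093458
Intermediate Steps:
n(l) = -12 + 4*l (n(l) = (-3 + l)*4 = -12 + 4*l)
X(q) = -21*q
1/(X(-72) + u(n(0) - 106, 81*(-4))) = 1/(-21*(-72) + (((-12 + 4*0) - 106) + 81*(-4))) = 1/(1512 + (((-12 + 0) - 106) - 324)) = 1/(1512 + ((-12 - 106) - 324)) = 1/(1512 + (-118 - 324)) = 1/(1512 - 442) = 1/1070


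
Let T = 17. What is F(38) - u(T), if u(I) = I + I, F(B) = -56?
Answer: -90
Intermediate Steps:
u(I) = 2*I
F(38) - u(T) = -56 - 2*17 = -56 - 1*34 = -56 - 34 = -90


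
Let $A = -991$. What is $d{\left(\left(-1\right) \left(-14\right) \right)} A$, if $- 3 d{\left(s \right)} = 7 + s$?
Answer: $6937$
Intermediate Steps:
$d{\left(s \right)} = - \frac{7}{3} - \frac{s}{3}$ ($d{\left(s \right)} = - \frac{7 + s}{3} = - \frac{7}{3} - \frac{s}{3}$)
$d{\left(\left(-1\right) \left(-14\right) \right)} A = \left(- \frac{7}{3} - \frac{\left(-1\right) \left(-14\right)}{3}\right) \left(-991\right) = \left(- \frac{7}{3} - \frac{14}{3}\right) \left(-991\right) = \left(-7\right) \left(-991\right) = 6937$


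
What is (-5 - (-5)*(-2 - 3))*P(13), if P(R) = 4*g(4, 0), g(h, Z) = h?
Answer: -480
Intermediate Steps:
P(R) = 16 (P(R) = 4*4 = 16)
(-5 - (-5)*(-2 - 3))*P(13) = (-5 - (-5)*(-2 - 3))*16 = (-5 - (-5)*(-5))*16 = (-5 - 1*25)*16 = (-5 - 25)*16 = -30*16 = -480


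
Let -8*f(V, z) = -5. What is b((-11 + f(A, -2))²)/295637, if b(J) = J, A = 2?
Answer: 6889/18920768 ≈ 0.00036410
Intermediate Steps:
f(V, z) = 5/8 (f(V, z) = -⅛*(-5) = 5/8)
b((-11 + f(A, -2))²)/295637 = (-11 + 5/8)²/295637 = (-83/8)²*(1/295637) = (6889/64)*(1/295637) = 6889/18920768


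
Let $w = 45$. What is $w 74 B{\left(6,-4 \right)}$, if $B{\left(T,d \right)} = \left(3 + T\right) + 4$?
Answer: $43290$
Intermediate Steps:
$B{\left(T,d \right)} = 7 + T$
$w 74 B{\left(6,-4 \right)} = 45 \cdot 74 \left(7 + 6\right) = 3330 \cdot 13 = 43290$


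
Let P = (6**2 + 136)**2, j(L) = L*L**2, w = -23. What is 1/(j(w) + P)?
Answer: 1/17417 ≈ 5.7415e-5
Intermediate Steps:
j(L) = L**3
P = 29584 (P = (36 + 136)**2 = 172**2 = 29584)
1/(j(w) + P) = 1/((-23)**3 + 29584) = 1/(-12167 + 29584) = 1/17417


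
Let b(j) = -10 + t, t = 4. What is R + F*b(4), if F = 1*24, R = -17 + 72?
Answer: -89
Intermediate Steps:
R = 55
b(j) = -6 (b(j) = -10 + 4 = -6)
F = 24
R + F*b(4) = 55 + 24*(-6) = 55 - 144 = -89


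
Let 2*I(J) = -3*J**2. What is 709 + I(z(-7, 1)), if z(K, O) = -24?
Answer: -155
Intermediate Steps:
I(J) = -3*J**2/2 (I(J) = (-3*J**2)/2 = -3*J**2/2)
709 + I(z(-7, 1)) = 709 - 3/2*(-24)**2 = 709 - 3/2*576 = 709 - 864 = -155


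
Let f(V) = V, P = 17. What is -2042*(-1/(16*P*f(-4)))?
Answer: -1021/544 ≈ -1.8768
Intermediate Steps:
-2042*(-1/(16*P*f(-4))) = -2042/((17*(-4))*(-16)) = -2042/((-68*(-16))) = -2042/1088 = -2042*1/1088 = -1021/544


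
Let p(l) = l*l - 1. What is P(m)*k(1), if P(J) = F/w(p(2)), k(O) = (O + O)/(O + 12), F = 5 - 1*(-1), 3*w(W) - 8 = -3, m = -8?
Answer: 36/65 ≈ 0.55385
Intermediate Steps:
p(l) = -1 + l² (p(l) = l² - 1 = -1 + l²)
w(W) = 5/3 (w(W) = 8/3 + (⅓)*(-3) = 8/3 - 1 = 5/3)
F = 6 (F = 5 + 1 = 6)
k(O) = 2*O/(12 + O) (k(O) = (2*O)/(12 + O) = 2*O/(12 + O))
P(J) = 18/5 (P(J) = 6/(5/3) = 6*(⅗) = 18/5)
P(m)*k(1) = 18*(2*1/(12 + 1))/5 = 18*(2*1/13)/5 = 18*(2*1*(1/13))/5 = (18/5)*(2/13) = 36/65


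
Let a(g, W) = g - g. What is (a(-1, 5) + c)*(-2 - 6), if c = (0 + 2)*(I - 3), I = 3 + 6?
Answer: -96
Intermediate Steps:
I = 9
a(g, W) = 0
c = 12 (c = (0 + 2)*(9 - 3) = 2*6 = 12)
(a(-1, 5) + c)*(-2 - 6) = (0 + 12)*(-2 - 6) = 12*(-8) = -96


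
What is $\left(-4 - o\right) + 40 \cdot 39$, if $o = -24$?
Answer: $1580$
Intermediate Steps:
$\left(-4 - o\right) + 40 \cdot 39 = \left(-4 - -24\right) + 40 \cdot 39 = \left(-4 + 24\right) + 1560 = 20 + 1560 = 1580$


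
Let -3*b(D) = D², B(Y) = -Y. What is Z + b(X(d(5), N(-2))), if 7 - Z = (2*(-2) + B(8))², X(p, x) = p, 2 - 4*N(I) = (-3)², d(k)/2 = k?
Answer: -511/3 ≈ -170.33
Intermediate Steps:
d(k) = 2*k
N(I) = -7/4 (N(I) = ½ - ¼*(-3)² = ½ - ¼*9 = ½ - 9/4 = -7/4)
b(D) = -D²/3
Z = -137 (Z = 7 - (2*(-2) - 1*8)² = 7 - (-4 - 8)² = 7 - 1*(-12)² = 7 - 1*144 = 7 - 144 = -137)
Z + b(X(d(5), N(-2))) = -137 - (2*5)²/3 = -137 - ⅓*10² = -137 - ⅓*100 = -137 - 100/3 = -511/3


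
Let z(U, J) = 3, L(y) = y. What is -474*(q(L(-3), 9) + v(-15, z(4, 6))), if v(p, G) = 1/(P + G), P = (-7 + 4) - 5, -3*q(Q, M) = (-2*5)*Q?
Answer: 24174/5 ≈ 4834.8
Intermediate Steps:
q(Q, M) = 10*Q/3 (q(Q, M) = -(-2*5)*Q/3 = -(-10)*Q/3 = 10*Q/3)
P = -8 (P = -3 - 5 = -8)
v(p, G) = 1/(-8 + G)
-474*(q(L(-3), 9) + v(-15, z(4, 6))) = -474*((10/3)*(-3) + 1/(-8 + 3)) = -474*(-10 + 1/(-5)) = -474*(-10 - ⅕) = -474*(-51/5) = 24174/5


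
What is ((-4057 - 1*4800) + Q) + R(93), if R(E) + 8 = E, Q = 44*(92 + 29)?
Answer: -3448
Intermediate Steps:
Q = 5324 (Q = 44*121 = 5324)
R(E) = -8 + E
((-4057 - 1*4800) + Q) + R(93) = ((-4057 - 1*4800) + 5324) + (-8 + 93) = ((-4057 - 4800) + 5324) + 85 = (-8857 + 5324) + 85 = -3533 + 85 = -3448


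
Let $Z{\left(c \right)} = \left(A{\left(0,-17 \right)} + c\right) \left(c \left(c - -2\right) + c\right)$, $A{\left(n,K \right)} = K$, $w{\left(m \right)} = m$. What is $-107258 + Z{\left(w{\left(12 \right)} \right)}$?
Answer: $-108158$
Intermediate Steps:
$Z{\left(c \right)} = \left(-17 + c\right) \left(c + c \left(2 + c\right)\right)$ ($Z{\left(c \right)} = \left(-17 + c\right) \left(c \left(c - -2\right) + c\right) = \left(-17 + c\right) \left(c \left(c + 2\right) + c\right) = \left(-17 + c\right) \left(c \left(2 + c\right) + c\right) = \left(-17 + c\right) \left(c + c \left(2 + c\right)\right)$)
$-107258 + Z{\left(w{\left(12 \right)} \right)} = -107258 + 12 \left(-51 + 12^{2} - 168\right) = -107258 + 12 \left(-51 + 144 - 168\right) = -107258 + 12 \left(-75\right) = -107258 - 900 = -108158$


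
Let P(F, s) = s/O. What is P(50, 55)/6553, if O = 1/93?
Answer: 5115/6553 ≈ 0.78056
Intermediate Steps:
O = 1/93 ≈ 0.010753
P(F, s) = 93*s (P(F, s) = s/(1/93) = s*93 = 93*s)
P(50, 55)/6553 = (93*55)/6553 = 5115*(1/6553) = 5115/6553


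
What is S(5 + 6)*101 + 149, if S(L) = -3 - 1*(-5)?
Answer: 351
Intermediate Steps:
S(L) = 2 (S(L) = -3 + 5 = 2)
S(5 + 6)*101 + 149 = 2*101 + 149 = 202 + 149 = 351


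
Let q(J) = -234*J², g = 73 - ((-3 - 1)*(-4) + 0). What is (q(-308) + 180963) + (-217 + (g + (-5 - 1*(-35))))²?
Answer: -22000313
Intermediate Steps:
g = 57 (g = 73 - (-4*(-4) + 0) = 73 - (16 + 0) = 73 - 1*16 = 73 - 16 = 57)
(q(-308) + 180963) + (-217 + (g + (-5 - 1*(-35))))² = (-234*(-308)² + 180963) + (-217 + (57 + (-5 - 1*(-35))))² = (-234*94864 + 180963) + (-217 + (57 + (-5 + 35)))² = (-22198176 + 180963) + (-217 + (57 + 30))² = -22017213 + (-217 + 87)² = -22017213 + (-130)² = -22017213 + 16900 = -22000313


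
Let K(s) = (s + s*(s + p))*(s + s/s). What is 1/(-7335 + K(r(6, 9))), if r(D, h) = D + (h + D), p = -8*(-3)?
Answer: 1/13917 ≈ 7.1855e-5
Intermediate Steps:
p = 24
r(D, h) = h + 2*D (r(D, h) = D + (D + h) = h + 2*D)
K(s) = (1 + s)*(s + s*(24 + s)) (K(s) = (s + s*(s + 24))*(s + s/s) = (s + s*(24 + s))*(s + 1) = (s + s*(24 + s))*(1 + s) = (1 + s)*(s + s*(24 + s)))
1/(-7335 + K(r(6, 9))) = 1/(-7335 + (9 + 2*6)*(25 + (9 + 2*6)² + 26*(9 + 2*6))) = 1/(-7335 + (9 + 12)*(25 + (9 + 12)² + 26*(9 + 12))) = 1/(-7335 + 21*(25 + 21² + 26*21)) = 1/(-7335 + 21*(25 + 441 + 546)) = 1/(-7335 + 21*1012) = 1/(-7335 + 21252) = 1/13917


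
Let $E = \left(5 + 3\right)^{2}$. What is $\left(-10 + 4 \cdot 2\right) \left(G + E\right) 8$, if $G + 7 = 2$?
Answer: $-944$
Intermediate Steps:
$G = -5$ ($G = -7 + 2 = -5$)
$E = 64$ ($E = 8^{2} = 64$)
$\left(-10 + 4 \cdot 2\right) \left(G + E\right) 8 = \left(-10 + 4 \cdot 2\right) \left(-5 + 64\right) 8 = \left(-10 + 8\right) 59 \cdot 8 = \left(-2\right) 472 = -944$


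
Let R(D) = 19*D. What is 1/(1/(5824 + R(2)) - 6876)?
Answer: -5862/40307111 ≈ -0.00014543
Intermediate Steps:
1/(1/(5824 + R(2)) - 6876) = 1/(1/(5824 + 19*2) - 6876) = 1/(1/(5824 + 38) - 6876) = 1/(1/5862 - 6876) = 1/(-40307111/5862) = -5862/40307111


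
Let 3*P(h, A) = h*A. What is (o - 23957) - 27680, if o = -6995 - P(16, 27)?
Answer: -58776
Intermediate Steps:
P(h, A) = A*h/3 (P(h, A) = (h*A)/3 = (A*h)/3 = A*h/3)
o = -7139 (o = -6995 - 27*16/3 = -6995 - 1*144 = -6995 - 144 = -7139)
(o - 23957) - 27680 = (-7139 - 23957) - 27680 = -31096 - 27680 = -58776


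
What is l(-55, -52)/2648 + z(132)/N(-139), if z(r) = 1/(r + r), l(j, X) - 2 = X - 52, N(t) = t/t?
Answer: -3035/87384 ≈ -0.034732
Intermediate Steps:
N(t) = 1
l(j, X) = -50 + X (l(j, X) = 2 + (X - 52) = 2 + (-52 + X) = -50 + X)
z(r) = 1/(2*r)
l(-55, -52)/2648 + z(132)/N(-139) = (-50 - 52)/2648 + ((½)/132)/1 = -102*1/2648 + ((½)*(1/132))*1 = -51/1324 + (1/264)*1 = -51/1324 + 1/264 = -3035/87384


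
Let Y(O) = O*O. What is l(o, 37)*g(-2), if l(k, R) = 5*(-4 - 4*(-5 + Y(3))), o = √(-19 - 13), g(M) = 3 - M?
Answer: -500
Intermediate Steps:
o = 4*I*√2 (o = √(-32) = 4*I*√2 ≈ 5.6569*I)
Y(O) = O²
l(k, R) = -100 (l(k, R) = 5*(-4 - 4*(-5 + 3²)) = 5*(-4 - 4*(-5 + 9)) = 5*(-4 - 4*4) = 5*(-4 - 16) = 5*(-20) = -100)
l(o, 37)*g(-2) = -100*(3 - 1*(-2)) = -100*(3 + 2) = -100*5 = -500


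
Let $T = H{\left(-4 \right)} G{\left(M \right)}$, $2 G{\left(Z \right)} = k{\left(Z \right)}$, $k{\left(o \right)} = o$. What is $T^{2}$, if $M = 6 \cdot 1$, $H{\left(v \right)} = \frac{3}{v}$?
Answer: $\frac{81}{16} \approx 5.0625$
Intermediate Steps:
$M = 6$
$G{\left(Z \right)} = \frac{Z}{2}$
$T = - \frac{9}{4}$ ($T = \frac{3}{-4} \cdot \frac{1}{2} \cdot 6 = 3 \left(- \frac{1}{4}\right) 3 = \left(- \frac{3}{4}\right) 3 = - \frac{9}{4} \approx -2.25$)
$T^{2} = \left(- \frac{9}{4}\right)^{2} = \frac{81}{16}$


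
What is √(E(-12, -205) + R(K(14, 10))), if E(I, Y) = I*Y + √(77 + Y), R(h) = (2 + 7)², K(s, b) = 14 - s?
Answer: √(2541 + 8*I*√2) ≈ 50.408 + 0.1122*I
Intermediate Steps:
R(h) = 81 (R(h) = 9² = 81)
E(I, Y) = √(77 + Y) + I*Y
√(E(-12, -205) + R(K(14, 10))) = √((√(77 - 205) - 12*(-205)) + 81) = √((√(-128) + 2460) + 81) = √((8*I*√2 + 2460) + 81) = √((2460 + 8*I*√2) + 81) = √(2541 + 8*I*√2)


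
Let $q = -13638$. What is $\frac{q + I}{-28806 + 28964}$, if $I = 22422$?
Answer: $\frac{4392}{79} \approx 55.595$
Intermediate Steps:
$\frac{q + I}{-28806 + 28964} = \frac{-13638 + 22422}{-28806 + 28964} = \frac{8784}{158} = 8784 \cdot \frac{1}{158} = \frac{4392}{79}$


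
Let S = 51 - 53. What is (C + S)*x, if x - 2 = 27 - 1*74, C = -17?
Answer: 855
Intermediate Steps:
S = -2
x = -45 (x = 2 + (27 - 1*74) = 2 + (27 - 74) = 2 - 47 = -45)
(C + S)*x = (-17 - 2)*(-45) = -19*(-45) = 855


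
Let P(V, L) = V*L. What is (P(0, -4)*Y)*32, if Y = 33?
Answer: 0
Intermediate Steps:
P(V, L) = L*V
(P(0, -4)*Y)*32 = (-4*0*33)*32 = (0*33)*32 = 0*32 = 0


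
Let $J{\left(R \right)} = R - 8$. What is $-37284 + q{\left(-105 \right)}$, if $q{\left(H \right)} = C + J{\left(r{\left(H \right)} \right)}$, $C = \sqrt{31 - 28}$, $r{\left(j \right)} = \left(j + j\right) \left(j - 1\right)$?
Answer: $-15032 + \sqrt{3} \approx -15030.0$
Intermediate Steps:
$r{\left(j \right)} = 2 j \left(-1 + j\right)$
$C = \sqrt{3} \approx 1.732$
$J{\left(R \right)} = -8 + R$
$q{\left(H \right)} = -8 + \sqrt{3} + 2 H \left(-1 + H\right)$ ($q{\left(H \right)} = \sqrt{3} + \left(-8 + 2 H \left(-1 + H\right)\right) = -8 + \sqrt{3} + 2 H \left(-1 + H\right)$)
$-37284 + q{\left(-105 \right)} = -37284 + \left(-8 + \sqrt{3} + 2 \left(-105\right) \left(-1 - 105\right)\right) = -37284 + \left(-8 + \sqrt{3} + 2 \left(-105\right) \left(-106\right)\right) = -37284 + \left(-8 + \sqrt{3} + 22260\right) = -37284 + \left(22252 + \sqrt{3}\right) = -15032 + \sqrt{3}$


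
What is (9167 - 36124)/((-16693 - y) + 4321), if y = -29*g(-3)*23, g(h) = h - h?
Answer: 26957/12372 ≈ 2.1789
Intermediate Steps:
g(h) = 0
y = 0 (y = -29*0*23 = 0*23 = 0)
(9167 - 36124)/((-16693 - y) + 4321) = (9167 - 36124)/((-16693 - 1*0) + 4321) = -26957/((-16693 + 0) + 4321) = -26957/(-16693 + 4321) = -26957/(-12372) = -26957*(-1/12372) = 26957/12372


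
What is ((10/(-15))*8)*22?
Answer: -352/3 ≈ -117.33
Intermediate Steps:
((10/(-15))*8)*22 = ((10*(-1/15))*8)*22 = -⅔*8*22 = -16/3*22 = -352/3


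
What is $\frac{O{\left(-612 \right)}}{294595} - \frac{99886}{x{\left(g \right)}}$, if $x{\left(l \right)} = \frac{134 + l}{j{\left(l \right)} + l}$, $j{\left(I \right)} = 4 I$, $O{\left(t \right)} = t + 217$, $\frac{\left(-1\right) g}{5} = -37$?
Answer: $- \frac{5443794516651}{18795161} \approx -2.8964 \cdot 10^{5}$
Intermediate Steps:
$g = 185$ ($g = \left(-5\right) \left(-37\right) = 185$)
$O{\left(t \right)} = 217 + t$
$x{\left(l \right)} = \frac{134 + l}{5 l}$ ($x{\left(l \right)} = \frac{134 + l}{4 l + l} = \frac{134 + l}{5 l}$)
$\frac{O{\left(-612 \right)}}{294595} - \frac{99886}{x{\left(g \right)}} = \frac{217 - 612}{294595} - \frac{99886}{\frac{1}{5} \cdot \frac{1}{185} \left(134 + 185\right)} = \left(-395\right) \frac{1}{294595} - \frac{99886}{\frac{1}{5} \cdot \frac{1}{185} \cdot 319} = - \frac{79}{58919} - \frac{99886}{\frac{319}{925}} = - \frac{79}{58919} - \frac{92394550}{319} = - \frac{5443794516651}{18795161}$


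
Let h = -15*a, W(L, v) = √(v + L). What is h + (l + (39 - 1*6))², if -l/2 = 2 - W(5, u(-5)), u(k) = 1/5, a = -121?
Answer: 13384/5 + 116*√130/5 ≈ 2941.3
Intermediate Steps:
u(k) = ⅕
W(L, v) = √(L + v)
l = -4 + 2*√130/5 (l = -2*(2 - √(5 + ⅕)) = -2*(2 - √(26/5)) = -2*(2 - √130/5) = -4 + 2*√130/5 ≈ 0.56070)
h = 1815 (h = -15*(-121) = 1815)
h + (l + (39 - 1*6))² = 1815 + ((-4 + 2*√130/5) + (39 - 1*6))² = 1815 + ((-4 + 2*√130/5) + (39 - 6))² = 1815 + ((-4 + 2*√130/5) + 33)² = 1815 + (29 + 2*√130/5)²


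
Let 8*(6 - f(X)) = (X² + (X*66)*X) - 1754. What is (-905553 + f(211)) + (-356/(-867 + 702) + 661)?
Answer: -1686336917/1320 ≈ -1.2775e+6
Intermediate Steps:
f(X) = 901/4 - 67*X²/8 (f(X) = 6 - ((X² + (X*66)*X) - 1754)/8 = 6 - ((X² + (66*X)*X) - 1754)/8 = 6 - ((X² + 66*X²) - 1754)/8 = 6 - (67*X² - 1754)/8 = 6 - (-1754 + 67*X²)/8 = 6 + (877/4 - 67*X²/8) = 901/4 - 67*X²/8)
(-905553 + f(211)) + (-356/(-867 + 702) + 661) = (-905553 + (901/4 - 67/8*211²)) + (-356/(-867 + 702) + 661) = (-905553 + (901/4 - 67/8*44521)) + (-356/(-165) + 661) = (-905553 + (901/4 - 2982907/8)) + (-356*(-1/165) + 661) = (-905553 - 2981105/8) + (356/165 + 661) = -10225529/8 + 109421/165 = -1686336917/1320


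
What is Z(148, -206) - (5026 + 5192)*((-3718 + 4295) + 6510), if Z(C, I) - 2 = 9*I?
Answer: -72416818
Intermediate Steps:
Z(C, I) = 2 + 9*I
Z(148, -206) - (5026 + 5192)*((-3718 + 4295) + 6510) = (2 + 9*(-206)) - (5026 + 5192)*((-3718 + 4295) + 6510) = (2 - 1854) - 10218*(577 + 6510) = -1852 - 10218*7087 = -1852 - 1*72414966 = -1852 - 72414966 = -72416818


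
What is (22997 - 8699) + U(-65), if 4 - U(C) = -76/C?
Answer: 929554/65 ≈ 14301.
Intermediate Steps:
U(C) = 4 + 76/C (U(C) = 4 - (-76)/C = 4 + 76/C)
(22997 - 8699) + U(-65) = (22997 - 8699) + (4 + 76/(-65)) = 14298 + (4 + 76*(-1/65)) = 14298 + (4 - 76/65) = 14298 + 184/65 = 929554/65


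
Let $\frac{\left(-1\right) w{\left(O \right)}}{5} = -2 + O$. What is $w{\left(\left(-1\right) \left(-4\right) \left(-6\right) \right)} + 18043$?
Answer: $18173$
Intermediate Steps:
$w{\left(O \right)} = 10 - 5 O$ ($w{\left(O \right)} = - 5 \left(-2 + O\right) = 10 - 5 O$)
$w{\left(\left(-1\right) \left(-4\right) \left(-6\right) \right)} + 18043 = \left(10 - 5 \left(-1\right) \left(-4\right) \left(-6\right)\right) + 18043 = \left(10 - 5 \cdot 4 \left(-6\right)\right) + 18043 = \left(10 - -120\right) + 18043 = \left(10 + 120\right) + 18043 = 130 + 18043 = 18173$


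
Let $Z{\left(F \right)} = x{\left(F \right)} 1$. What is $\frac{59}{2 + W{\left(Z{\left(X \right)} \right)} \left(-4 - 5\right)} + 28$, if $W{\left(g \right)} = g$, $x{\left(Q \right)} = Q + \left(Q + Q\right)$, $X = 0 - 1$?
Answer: $\frac{871}{29} \approx 30.034$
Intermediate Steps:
$X = -1$ ($X = 0 - 1 = -1$)
$x{\left(Q \right)} = 3 Q$ ($x{\left(Q \right)} = Q + 2 Q = 3 Q$)
$Z{\left(F \right)} = 3 F$ ($Z{\left(F \right)} = 3 F 1 = 3 F$)
$\frac{59}{2 + W{\left(Z{\left(X \right)} \right)} \left(-4 - 5\right)} + 28 = \frac{59}{2 + 3 \left(-1\right) \left(-4 - 5\right)} + 28 = \frac{59}{2 - -27} + 28 = \frac{59}{2 + 27} + 28 = \frac{59}{29} + 28 = \frac{871}{29}$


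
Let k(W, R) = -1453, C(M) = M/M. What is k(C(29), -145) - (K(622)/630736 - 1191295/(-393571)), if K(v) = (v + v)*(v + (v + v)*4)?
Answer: -45523004014855/31029924782 ≈ -1467.1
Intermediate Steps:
C(M) = 1
K(v) = 18*v**2 (K(v) = (2*v)*(v + (2*v)*4) = (2*v)*(v + 8*v) = (2*v)*(9*v) = 18*v**2)
k(C(29), -145) - (K(622)/630736 - 1191295/(-393571)) = -1453 - ((18*622**2)/630736 - 1191295/(-393571)) = -1453 - ((18*386884)*(1/630736) - 1191295*(-1/393571)) = -1453 - (6963912*(1/630736) + 1191295/393571) = -1453 - (870489/78842 + 1191295/393571) = -1453 - 1*436523306609/31029924782 = -1453 - 436523306609/31029924782 = -45523004014855/31029924782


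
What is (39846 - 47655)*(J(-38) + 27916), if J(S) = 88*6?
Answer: -222119196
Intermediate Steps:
J(S) = 528
(39846 - 47655)*(J(-38) + 27916) = (39846 - 47655)*(528 + 27916) = -7809*28444 = -222119196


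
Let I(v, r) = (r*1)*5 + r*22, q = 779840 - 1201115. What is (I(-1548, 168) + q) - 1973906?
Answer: -2390645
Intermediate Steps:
q = -421275
I(v, r) = 27*r (I(v, r) = r*5 + 22*r = 5*r + 22*r = 27*r)
(I(-1548, 168) + q) - 1973906 = (27*168 - 421275) - 1973906 = (4536 - 421275) - 1973906 = -416739 - 1973906 = -2390645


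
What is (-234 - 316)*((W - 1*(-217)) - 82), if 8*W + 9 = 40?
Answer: -305525/4 ≈ -76381.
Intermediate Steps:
W = 31/8 (W = -9/8 + (⅛)*40 = -9/8 + 5 = 31/8 ≈ 3.8750)
(-234 - 316)*((W - 1*(-217)) - 82) = (-234 - 316)*((31/8 - 1*(-217)) - 82) = -550*((31/8 + 217) - 82) = -550*(1767/8 - 82) = -550*1111/8 = -305525/4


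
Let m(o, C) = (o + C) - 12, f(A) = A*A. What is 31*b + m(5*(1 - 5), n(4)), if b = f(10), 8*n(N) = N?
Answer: 6137/2 ≈ 3068.5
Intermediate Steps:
n(N) = N/8
f(A) = A**2
m(o, C) = -12 + C + o (m(o, C) = (C + o) - 12 = -12 + C + o)
b = 100 (b = 10**2 = 100)
31*b + m(5*(1 - 5), n(4)) = 31*100 + (-12 + (1/8)*4 + 5*(1 - 5)) = 3100 + (-12 + 1/2 + 5*(-4)) = 3100 + (-12 + 1/2 - 20) = 3100 - 63/2 = 6137/2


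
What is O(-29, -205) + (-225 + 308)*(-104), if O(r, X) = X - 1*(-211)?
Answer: -8626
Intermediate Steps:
O(r, X) = 211 + X (O(r, X) = X + 211 = 211 + X)
O(-29, -205) + (-225 + 308)*(-104) = (211 - 205) + (-225 + 308)*(-104) = 6 + 83*(-104) = 6 - 8632 = -8626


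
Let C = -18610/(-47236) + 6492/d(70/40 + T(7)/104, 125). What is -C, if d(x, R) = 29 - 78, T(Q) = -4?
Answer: 3119839/23618 ≈ 132.10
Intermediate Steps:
d(x, R) = -49
C = -3119839/23618 (C = -18610/(-47236) + 6492/(-49) = -18610*(-1/47236) + 6492*(-1/49) = 9305/23618 - 6492/49 = -3119839/23618 ≈ -132.10)
-C = -1*(-3119839/23618) = 3119839/23618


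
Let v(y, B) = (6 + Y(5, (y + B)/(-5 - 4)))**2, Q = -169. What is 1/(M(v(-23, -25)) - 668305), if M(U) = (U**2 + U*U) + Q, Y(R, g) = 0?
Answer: -1/665882 ≈ -1.5018e-6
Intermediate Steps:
v(y, B) = 36 (v(y, B) = (6 + 0)**2 = 6**2 = 36)
M(U) = -169 + 2*U**2 (M(U) = (U**2 + U*U) - 169 = (U**2 + U**2) - 169 = 2*U**2 - 169 = -169 + 2*U**2)
1/(M(v(-23, -25)) - 668305) = 1/((-169 + 2*36**2) - 668305) = 1/((-169 + 2*1296) - 668305) = 1/((-169 + 2592) - 668305) = 1/(2423 - 668305) = 1/(-665882) = -1/665882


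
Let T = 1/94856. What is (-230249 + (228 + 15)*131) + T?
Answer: -18820948095/94856 ≈ -1.9842e+5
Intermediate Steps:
T = 1/94856 ≈ 1.0542e-5
(-230249 + (228 + 15)*131) + T = (-230249 + (228 + 15)*131) + 1/94856 = (-230249 + 243*131) + 1/94856 = (-230249 + 31833) + 1/94856 = -198416 + 1/94856 = -18820948095/94856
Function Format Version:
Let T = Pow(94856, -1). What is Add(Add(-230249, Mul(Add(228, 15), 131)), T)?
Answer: Rational(-18820948095, 94856) ≈ -1.9842e+5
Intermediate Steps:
T = Rational(1, 94856) ≈ 1.0542e-5
Add(Add(-230249, Mul(Add(228, 15), 131)), T) = Add(Add(-230249, Mul(Add(228, 15), 131)), Rational(1, 94856)) = Add(Add(-230249, Mul(243, 131)), Rational(1, 94856)) = Add(Add(-230249, 31833), Rational(1, 94856)) = Add(-198416, Rational(1, 94856)) = Rational(-18820948095, 94856)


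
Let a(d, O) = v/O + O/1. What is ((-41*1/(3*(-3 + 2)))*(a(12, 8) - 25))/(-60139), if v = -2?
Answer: 943/240556 ≈ 0.0039201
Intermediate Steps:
a(d, O) = O - 2/O (a(d, O) = -2/O + O/1 = -2/O + O*1 = -2/O + O = O - 2/O)
((-41*1/(3*(-3 + 2)))*(a(12, 8) - 25))/(-60139) = ((-41*1/(3*(-3 + 2)))*((8 - 2/8) - 25))/(-60139) = ((-41/((-1*3)))*((8 - 2*1/8) - 25))*(-1/60139) = ((-41/(-3))*((8 - 1/4) - 25))*(-1/60139) = ((-41*(-1/3))*(31/4 - 25))*(-1/60139) = ((41/3)*(-69/4))*(-1/60139) = -943/4*(-1/60139) = 943/240556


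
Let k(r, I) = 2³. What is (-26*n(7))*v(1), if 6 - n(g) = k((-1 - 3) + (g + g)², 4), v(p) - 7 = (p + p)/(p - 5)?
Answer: 338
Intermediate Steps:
k(r, I) = 8
v(p) = 7 + 2*p/(-5 + p) (v(p) = 7 + (p + p)/(p - 5) = 7 + (2*p)/(-5 + p) = 7 + 2*p/(-5 + p))
n(g) = -2 (n(g) = 6 - 1*8 = 6 - 8 = -2)
(-26*n(7))*v(1) = (-26*(-2))*((-35 + 9*1)/(-5 + 1)) = 52*((-35 + 9)/(-4)) = 52*(-¼*(-26)) = 52*(13/2) = 338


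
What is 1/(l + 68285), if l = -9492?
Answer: 1/58793 ≈ 1.7009e-5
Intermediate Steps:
1/(l + 68285) = 1/(-9492 + 68285) = 1/58793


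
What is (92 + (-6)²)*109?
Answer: 13952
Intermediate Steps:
(92 + (-6)²)*109 = (92 + 36)*109 = 128*109 = 13952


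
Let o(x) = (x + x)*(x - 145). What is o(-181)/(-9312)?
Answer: -29503/2328 ≈ -12.673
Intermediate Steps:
o(x) = 2*x*(-145 + x) (o(x) = (2*x)*(-145 + x) = 2*x*(-145 + x))
o(-181)/(-9312) = (2*(-181)*(-145 - 181))/(-9312) = (2*(-181)*(-326))*(-1/9312) = 118012*(-1/9312) = -29503/2328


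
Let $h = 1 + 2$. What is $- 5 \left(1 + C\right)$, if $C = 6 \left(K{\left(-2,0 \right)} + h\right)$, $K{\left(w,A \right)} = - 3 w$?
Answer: $-275$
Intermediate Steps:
$h = 3$
$C = 54$ ($C = 6 \left(\left(-3\right) \left(-2\right) + 3\right) = 6 \left(6 + 3\right) = 6 \cdot 9 = 54$)
$- 5 \left(1 + C\right) = - 5 \left(1 + 54\right) = \left(-5\right) 55 = -275$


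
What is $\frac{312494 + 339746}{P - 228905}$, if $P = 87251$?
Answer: $- \frac{326120}{70827} \approx -4.6045$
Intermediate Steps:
$\frac{312494 + 339746}{P - 228905} = \frac{312494 + 339746}{87251 - 228905} = \frac{652240}{-141654} = 652240 \left(- \frac{1}{141654}\right) = - \frac{326120}{70827}$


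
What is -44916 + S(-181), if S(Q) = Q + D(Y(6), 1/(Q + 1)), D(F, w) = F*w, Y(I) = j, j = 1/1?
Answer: -8117461/180 ≈ -45097.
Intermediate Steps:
j = 1
Y(I) = 1
S(Q) = Q + 1/(1 + Q) (S(Q) = Q + 1/(Q + 1) = Q + 1/(1 + Q))
-44916 + S(-181) = -44916 + (1 - 181*(1 - 181))/(1 - 181) = -44916 + (1 - 181*(-180))/(-180) = -44916 - (1 + 32580)/180 = -44916 - 1/180*32581 = -44916 - 32581/180 = -8117461/180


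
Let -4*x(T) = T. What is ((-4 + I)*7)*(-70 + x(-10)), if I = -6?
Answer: 4725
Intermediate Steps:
x(T) = -T/4
((-4 + I)*7)*(-70 + x(-10)) = ((-4 - 6)*7)*(-70 - ¼*(-10)) = (-10*7)*(-70 + 5/2) = -70*(-135/2) = 4725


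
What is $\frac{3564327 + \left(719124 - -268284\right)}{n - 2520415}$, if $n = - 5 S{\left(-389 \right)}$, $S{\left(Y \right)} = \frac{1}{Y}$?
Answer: $- \frac{118041661}{65362762} \approx -1.8059$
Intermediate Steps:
$n = \frac{5}{389}$ ($n = - \frac{5}{-389} = \left(-5\right) \left(- \frac{1}{389}\right) = \frac{5}{389} \approx 0.012853$)
$\frac{3564327 + \left(719124 - -268284\right)}{n - 2520415} = \frac{3564327 + \left(719124 - -268284\right)}{\frac{5}{389} - 2520415} = \frac{3564327 + \left(719124 + 268284\right)}{- \frac{980441430}{389}} = \left(3564327 + 987408\right) \left(- \frac{389}{980441430}\right) = 4551735 \left(- \frac{389}{980441430}\right) = - \frac{118041661}{65362762}$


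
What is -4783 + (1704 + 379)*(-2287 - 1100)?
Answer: -7059904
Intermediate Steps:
-4783 + (1704 + 379)*(-2287 - 1100) = -4783 + 2083*(-3387) = -4783 - 7055121 = -7059904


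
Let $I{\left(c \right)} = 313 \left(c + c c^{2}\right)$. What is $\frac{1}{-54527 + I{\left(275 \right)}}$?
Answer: $\frac{1}{6509453423} \approx 1.5362 \cdot 10^{-10}$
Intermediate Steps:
$I{\left(c \right)} = 313 c + 313 c^{3}$ ($I{\left(c \right)} = 313 \left(c + c^{3}\right) = 313 c + 313 c^{3}$)
$\frac{1}{-54527 + I{\left(275 \right)}} = \frac{1}{-54527 + 313 \cdot 275 \left(1 + 275^{2}\right)} = \frac{1}{-54527 + 313 \cdot 275 \left(1 + 75625\right)} = \frac{1}{-54527 + 313 \cdot 275 \cdot 75626} = \frac{1}{-54527 + 6509507950} = \frac{1}{6509453423}$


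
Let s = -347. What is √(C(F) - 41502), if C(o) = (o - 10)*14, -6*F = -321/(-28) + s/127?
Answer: I*√24191007879/762 ≈ 204.11*I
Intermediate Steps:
F = -31051/21336 (F = -(-321/(-28) - 347/127)/6 = -(-321*(-1/28) - 347*1/127)/6 = -(321/28 - 347/127)/6 = -⅙*31051/3556 = -31051/21336 ≈ -1.4553)
C(o) = -140 + 14*o (C(o) = (-10 + o)*14 = -140 + 14*o)
√(C(F) - 41502) = √((-140 + 14*(-31051/21336)) - 41502) = √((-140 - 31051/1524) - 41502) = √(-244411/1524 - 41502) = √(-63493459/1524) = I*√24191007879/762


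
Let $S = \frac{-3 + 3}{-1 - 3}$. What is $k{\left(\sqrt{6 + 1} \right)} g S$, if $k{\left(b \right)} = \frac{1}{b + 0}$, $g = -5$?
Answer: $0$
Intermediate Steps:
$k{\left(b \right)} = \frac{1}{b}$
$S = 0$ ($S = \frac{0}{-4} = 0 \left(- \frac{1}{4}\right) = 0$)
$k{\left(\sqrt{6 + 1} \right)} g S = \frac{1}{\sqrt{6 + 1}} \left(-5\right) 0 = \frac{1}{\sqrt{7}} \left(-5\right) 0 = \frac{\sqrt{7}}{7} \left(-5\right) 0 = - \frac{5 \sqrt{7}}{7} \cdot 0 = 0$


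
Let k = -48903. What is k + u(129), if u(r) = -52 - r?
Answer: -49084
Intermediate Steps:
k + u(129) = -48903 + (-52 - 1*129) = -48903 + (-52 - 129) = -48903 - 181 = -49084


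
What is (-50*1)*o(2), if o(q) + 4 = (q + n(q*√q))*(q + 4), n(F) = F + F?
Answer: -400 - 1200*√2 ≈ -2097.1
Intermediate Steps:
n(F) = 2*F
o(q) = -4 + (4 + q)*(q + 2*q^(3/2)) (o(q) = -4 + (q + 2*(q*√q))*(q + 4) = -4 + (q + 2*q^(3/2))*(4 + q) = -4 + (4 + q)*(q + 2*q^(3/2)))
(-50*1)*o(2) = (-50*1)*(-4 + 2² + 2*2^(5/2) + 4*2 + 8*2^(3/2)) = -50*(-4 + 4 + 2*(4*√2) + 8 + 8*(2*√2)) = -50*(-4 + 4 + 8*√2 + 8 + 16*√2) = -50*(8 + 24*√2) = -400 - 1200*√2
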